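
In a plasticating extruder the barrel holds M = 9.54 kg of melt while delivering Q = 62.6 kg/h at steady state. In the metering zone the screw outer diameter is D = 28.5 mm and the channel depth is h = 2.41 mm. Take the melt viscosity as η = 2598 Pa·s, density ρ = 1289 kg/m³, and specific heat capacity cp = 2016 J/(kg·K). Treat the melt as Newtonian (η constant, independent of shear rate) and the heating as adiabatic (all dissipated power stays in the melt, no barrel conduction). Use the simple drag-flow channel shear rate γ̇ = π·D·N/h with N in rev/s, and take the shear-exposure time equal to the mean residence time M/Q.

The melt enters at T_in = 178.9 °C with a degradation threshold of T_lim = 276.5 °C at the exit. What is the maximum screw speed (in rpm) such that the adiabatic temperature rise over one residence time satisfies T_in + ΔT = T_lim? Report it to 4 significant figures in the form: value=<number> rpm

value=21.54 rpm

Throughput in SI: Q_s = 62.6 kg/h ÷ 3600 s/h = 0.0173889 kg/s
t_res = M / Q_s = 9.54 ÷ 0.0173889 = 548.626 s
Geometry in SI: D = 28.5 mm → 0.0285 m, h = 2.41 mm → 0.00241 m
ΔT_a = T_lim − T_in = 276.5 °C − 178.9 °C = 97.6 K
Invert ΔT = ηγ̇²t_res/(ρcp) for γ̇: γ̇_max² = ΔT_a ρ cp / (η t_res) = 97.6·1289·2016 / (2598·548.626) = 177.942 s⁻²
γ̇_max = √177.942 = 13.3395 s⁻¹
N_max = γ̇_max h / (πD) = 13.3395·0.00241/(π·0.0285) = 0.359055 rev/s → ×60 = 21.5433 rpm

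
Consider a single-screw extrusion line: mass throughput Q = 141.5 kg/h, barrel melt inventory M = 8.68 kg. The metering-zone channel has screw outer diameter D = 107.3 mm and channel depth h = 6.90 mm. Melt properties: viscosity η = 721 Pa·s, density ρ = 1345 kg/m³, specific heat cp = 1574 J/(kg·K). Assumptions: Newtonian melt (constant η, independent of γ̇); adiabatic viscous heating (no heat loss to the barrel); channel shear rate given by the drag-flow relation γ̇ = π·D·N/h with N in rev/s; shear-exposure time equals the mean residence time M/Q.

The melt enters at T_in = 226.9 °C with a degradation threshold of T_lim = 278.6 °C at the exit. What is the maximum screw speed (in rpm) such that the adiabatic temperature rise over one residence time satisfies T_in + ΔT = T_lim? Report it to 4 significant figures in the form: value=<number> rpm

Convert throughput: Q = 141.5 kg/h = 141.5/3600 = 0.0393056 kg/s
Mean residence time: t_res = M/Q_s = 8.68 kg / 0.0393056 kg/s = 220.834 s
D = 107.3 mm = 0.1073 m;  h = 6.90 mm = 0.0069 m
Allowable rise: ΔT_a = T_lim − T_in = 278.6 − 226.9 = 51.7 K
γ̇_max² = ΔT_a·ρ·cp / (η·t_res) = [51.7 × 1345 × 1574] / [721 × 220.834] = 687.411 s⁻²
Take the square root: γ̇_max = √(687.411) = 26.2185 s⁻¹
N_max = γ̇_max h / (πD) = 26.2185·0.0069/(π·0.1073) = 0.536671 rev/s → ×60 = 32.2002 rpm

value=32.20 rpm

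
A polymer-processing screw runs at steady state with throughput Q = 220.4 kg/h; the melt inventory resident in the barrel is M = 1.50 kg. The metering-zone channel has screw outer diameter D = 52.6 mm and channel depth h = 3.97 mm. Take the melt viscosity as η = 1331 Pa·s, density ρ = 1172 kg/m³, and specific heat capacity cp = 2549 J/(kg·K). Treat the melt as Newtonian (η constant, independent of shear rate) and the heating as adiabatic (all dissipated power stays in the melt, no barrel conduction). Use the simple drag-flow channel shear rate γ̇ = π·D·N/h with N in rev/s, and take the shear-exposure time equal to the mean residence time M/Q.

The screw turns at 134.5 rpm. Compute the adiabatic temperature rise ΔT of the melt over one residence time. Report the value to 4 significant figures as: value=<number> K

value=95.04 K

Throughput in SI: Q_s = 220.4 kg/h ÷ 3600 s/h = 0.0612222 kg/s
Mean residence time: t_res = M/Q_s = 1.50 kg / 0.0612222 kg/s = 24.5009 s
Geometry in metres: D = 52.6 mm → 0.0526 m, h = 3.97 mm → 0.00397 m; screw speed N = 134.5 rpm = 2.24167 rev/s
γ̇ = π·D·N / h = π · 0.0526 · 2.24167 / 0.00397 = 93.3074 s⁻¹
ΔT = η·γ̇²·t_res/(ρ·cp) = [1331 × 93.3074² × 24.5009] / [1172 × 2549] = 95.0375 K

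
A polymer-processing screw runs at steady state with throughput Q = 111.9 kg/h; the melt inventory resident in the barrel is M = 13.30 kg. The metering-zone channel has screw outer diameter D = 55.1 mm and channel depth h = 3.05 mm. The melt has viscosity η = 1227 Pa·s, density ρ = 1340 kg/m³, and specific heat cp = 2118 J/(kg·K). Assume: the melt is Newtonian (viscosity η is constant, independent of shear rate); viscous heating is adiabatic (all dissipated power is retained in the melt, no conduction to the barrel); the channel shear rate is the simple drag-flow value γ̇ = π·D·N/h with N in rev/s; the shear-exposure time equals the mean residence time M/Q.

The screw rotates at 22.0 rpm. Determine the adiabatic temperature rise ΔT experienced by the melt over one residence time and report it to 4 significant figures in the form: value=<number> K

Q_s = Q / 3600 = 111.9 / 3600 = 0.0310833 kg/s
Mean residence time: t_res = M/Q_s = 13.30 kg / 0.0310833 kg/s = 427.882 s
D = 55.1 mm = 0.0551 m;  h = 3.05 mm = 0.00305 m;  N = 22.0 rpm / 60 = 0.366667 rev/s
γ̇ = π·D·N / h = π · 0.0551 · 0.366667 / 0.00305 = 20.81 s⁻¹
Adiabatic rise: ΔT = η γ̇² t_res / (ρ cp) = 1227·(20.81)²·427.882 / (1340·2118) = 80.1095 K

value=80.11 K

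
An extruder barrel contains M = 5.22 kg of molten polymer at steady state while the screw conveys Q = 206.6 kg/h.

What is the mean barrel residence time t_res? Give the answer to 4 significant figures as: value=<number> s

Convert throughput: Q = 206.6 kg/h = 206.6/3600 = 0.0573889 kg/s
Mean residence time: t_res = M/Q_s = 5.22 kg / 0.0573889 kg/s = 90.9584 s

value=90.96 s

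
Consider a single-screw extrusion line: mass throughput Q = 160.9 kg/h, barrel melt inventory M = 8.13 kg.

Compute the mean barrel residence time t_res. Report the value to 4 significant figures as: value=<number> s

Throughput in SI: Q_s = 160.9 kg/h ÷ 3600 s/h = 0.0446944 kg/s
t_res = M / Q_s = 8.13 / 0.0446944 = 181.902 s

value=181.9 s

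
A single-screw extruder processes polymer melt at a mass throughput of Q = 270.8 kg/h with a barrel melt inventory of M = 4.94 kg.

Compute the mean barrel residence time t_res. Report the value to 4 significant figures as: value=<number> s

Q_s = Q / 3600 = 270.8 / 3600 = 0.0752222 kg/s
t_res = M / Q_s = 4.94 ÷ 0.0752222 = 65.6721 s

value=65.67 s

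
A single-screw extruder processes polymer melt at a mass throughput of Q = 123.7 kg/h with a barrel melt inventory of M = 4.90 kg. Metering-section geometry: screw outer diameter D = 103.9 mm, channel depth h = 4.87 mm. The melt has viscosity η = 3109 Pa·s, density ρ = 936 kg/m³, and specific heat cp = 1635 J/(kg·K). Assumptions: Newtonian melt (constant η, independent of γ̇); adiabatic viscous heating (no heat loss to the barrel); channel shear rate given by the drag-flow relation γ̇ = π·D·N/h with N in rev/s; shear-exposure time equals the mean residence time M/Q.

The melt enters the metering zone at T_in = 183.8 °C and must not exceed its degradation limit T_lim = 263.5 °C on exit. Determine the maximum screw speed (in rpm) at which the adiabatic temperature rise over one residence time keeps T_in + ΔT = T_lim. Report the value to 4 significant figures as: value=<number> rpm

Q_s = Q / 3600 = 123.7 / 3600 = 0.0343611 kg/s
Mean residence time: t_res = M/Q_s = 4.90 kg / 0.0343611 kg/s = 142.603 s
Geometry in SI: D = 103.9 mm → 0.1039 m, h = 4.87 mm → 0.00487 m
Allowable rise: ΔT_a = T_lim − T_in = 263.5 − 183.8 = 79.7 K
γ̇_max² = ΔT_a·ρ·cp/(η·t_res) = 79.7·936·1635/(3109·142.603) = 275.107 s⁻²
γ̇_max = √275.107 = 16.5864 s⁻¹
Solve γ̇ = πDN/h for N: N_max = γ̇_max·h/(π·D) = 16.5864 × 0.00487 / (π × 0.1039) = 0.247466 rev/s = 14.8479 rpm

value=14.85 rpm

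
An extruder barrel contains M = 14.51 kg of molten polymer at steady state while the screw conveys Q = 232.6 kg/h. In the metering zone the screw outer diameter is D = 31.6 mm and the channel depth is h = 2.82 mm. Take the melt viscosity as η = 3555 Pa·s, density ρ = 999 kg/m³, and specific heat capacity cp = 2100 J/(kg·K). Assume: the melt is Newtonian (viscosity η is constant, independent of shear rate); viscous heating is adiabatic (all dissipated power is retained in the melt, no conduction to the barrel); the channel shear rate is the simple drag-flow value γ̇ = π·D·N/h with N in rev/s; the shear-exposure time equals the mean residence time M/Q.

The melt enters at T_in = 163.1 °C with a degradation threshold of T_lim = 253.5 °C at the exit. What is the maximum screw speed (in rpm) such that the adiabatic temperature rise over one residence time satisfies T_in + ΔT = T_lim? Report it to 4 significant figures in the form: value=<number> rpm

Throughput in SI: Q_s = 232.6 kg/h ÷ 3600 s/h = 0.0646111 kg/s
t_res = M / Q_s = 14.51 / 0.0646111 = 224.574 s
D = 31.6 mm = 0.0316 m;  h = 2.82 mm = 0.00282 m
ΔT_a = T_lim − T_in = 253.5 − 163.1 = 90.4 K
γ̇_max² = ΔT_a·ρ·cp/(η·t_res) = 90.4·999·2100/(3555·224.574) = 237.549 s⁻²
Take the square root: γ̇_max = √(237.549) = 15.4126 s⁻¹
N_max = γ̇_max h / (πD) = 15.4126·0.00282/(π·0.0316) = 0.437813 rev/s → ×60 = 26.2688 rpm

value=26.27 rpm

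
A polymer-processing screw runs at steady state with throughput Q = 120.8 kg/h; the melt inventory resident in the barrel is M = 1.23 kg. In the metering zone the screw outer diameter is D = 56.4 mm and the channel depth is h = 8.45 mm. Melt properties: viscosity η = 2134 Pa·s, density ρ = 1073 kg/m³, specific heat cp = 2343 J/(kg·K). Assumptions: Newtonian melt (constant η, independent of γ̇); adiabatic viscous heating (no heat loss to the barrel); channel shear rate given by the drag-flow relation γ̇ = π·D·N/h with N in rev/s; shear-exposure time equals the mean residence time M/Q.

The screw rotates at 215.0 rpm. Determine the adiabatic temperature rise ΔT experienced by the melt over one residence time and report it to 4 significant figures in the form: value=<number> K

value=175.7 K

Q_s = Q / 3600 = 120.8 / 3600 = 0.0335556 kg/s
Mean residence time: t_res = M/Q_s = 1.23 kg / 0.0335556 kg/s = 36.6556 s
Convert to SI: D = 0.0564 m, h = 0.00845 m, N = 215.0/60 = 3.58333 rev/s
γ̇ = π·D·N / h = π · 0.0564 · 3.58333 / 0.00845 = 75.138 s⁻¹
ΔT = η·γ̇²·t_res / (ρ·cp) = 2134 · (75.138)² · 36.6556 / (1073 · 2343) = 175.664 K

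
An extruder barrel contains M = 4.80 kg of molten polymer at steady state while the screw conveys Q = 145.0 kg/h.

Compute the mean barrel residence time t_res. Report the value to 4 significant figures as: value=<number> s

Convert throughput: Q = 145.0 kg/h = 145.0/3600 = 0.0402778 kg/s
Mean residence time: t_res = M/Q_s = 4.80 kg / 0.0402778 kg/s = 119.172 s

value=119.2 s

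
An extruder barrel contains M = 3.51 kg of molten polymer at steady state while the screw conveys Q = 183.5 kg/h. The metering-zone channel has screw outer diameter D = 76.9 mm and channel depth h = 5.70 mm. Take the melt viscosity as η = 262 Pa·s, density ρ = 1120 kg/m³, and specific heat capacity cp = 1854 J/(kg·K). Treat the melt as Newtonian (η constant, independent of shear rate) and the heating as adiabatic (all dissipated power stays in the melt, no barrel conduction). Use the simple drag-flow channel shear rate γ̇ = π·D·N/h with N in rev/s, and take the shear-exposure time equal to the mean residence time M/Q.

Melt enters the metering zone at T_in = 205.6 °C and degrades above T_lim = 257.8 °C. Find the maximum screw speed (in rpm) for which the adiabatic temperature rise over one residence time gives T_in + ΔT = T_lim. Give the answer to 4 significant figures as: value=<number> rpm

Q_s = Q / 3600 = 183.5 / 3600 = 0.0509722 kg/s
Mean residence time: t_res = M/Q_s = 3.51 kg / 0.0509722 kg/s = 68.861 s
Geometry in SI: D = 76.9 mm → 0.0769 m, h = 5.70 mm → 0.0057 m
Allowable rise: ΔT_a = T_lim − T_in = 257.8 − 205.6 = 52.2 K
Invert ΔT = ηγ̇²t_res/(ρcp) for γ̇: γ̇_max² = ΔT_a ρ cp / (η t_res) = 52.2·1120·1854 / (262·68.861) = 6007.91 s⁻²
Take the square root: γ̇_max = √(6007.91) = 77.5107 s⁻¹
Solve γ̇ = πDN/h for N: N_max = γ̇_max·h/(π·D) = 77.5107 × 0.0057 / (π × 0.0769) = 1.82878 rev/s = 109.727 rpm

value=109.7 rpm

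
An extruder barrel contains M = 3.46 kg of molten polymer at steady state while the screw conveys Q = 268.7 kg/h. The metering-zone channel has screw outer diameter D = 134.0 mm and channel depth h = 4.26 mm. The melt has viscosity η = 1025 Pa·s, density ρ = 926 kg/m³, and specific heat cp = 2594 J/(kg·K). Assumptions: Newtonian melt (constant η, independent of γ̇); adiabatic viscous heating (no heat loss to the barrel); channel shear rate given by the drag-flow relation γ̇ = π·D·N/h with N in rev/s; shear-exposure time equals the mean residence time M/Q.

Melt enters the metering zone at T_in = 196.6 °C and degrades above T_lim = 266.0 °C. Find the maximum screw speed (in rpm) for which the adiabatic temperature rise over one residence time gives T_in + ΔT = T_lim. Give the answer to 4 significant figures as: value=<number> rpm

value=35.96 rpm

Throughput in SI: Q_s = 268.7 kg/h ÷ 3600 s/h = 0.0746389 kg/s
t_res = M / Q_s = 3.46 / 0.0746389 = 46.3565 s
Convert to metres: D = 0.134 m, h = 0.00426 m
ΔT_a = T_lim − T_in = 266.0 − 196.6 = 69.4 K
Invert ΔT = ηγ̇²t_res/(ρcp) for γ̇: γ̇_max² = ΔT_a ρ cp / (η t_res) = 69.4·926·2594 / (1025·46.3565) = 3508.37 s⁻²
Take the square root: γ̇_max = √(3508.37) = 59.2315 s⁻¹
N_max = γ̇_max·h / (π·D) = 59.2315 · 0.00426 / (π · 0.134) = 0.599388 rev/s = 35.9633 rpm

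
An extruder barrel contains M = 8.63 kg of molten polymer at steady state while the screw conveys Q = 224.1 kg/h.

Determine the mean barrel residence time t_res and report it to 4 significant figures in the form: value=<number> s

value=138.6 s

Convert throughput: Q = 224.1 kg/h = 224.1/3600 = 0.06225 kg/s
t_res = M / Q_s = 8.63 ÷ 0.06225 = 138.635 s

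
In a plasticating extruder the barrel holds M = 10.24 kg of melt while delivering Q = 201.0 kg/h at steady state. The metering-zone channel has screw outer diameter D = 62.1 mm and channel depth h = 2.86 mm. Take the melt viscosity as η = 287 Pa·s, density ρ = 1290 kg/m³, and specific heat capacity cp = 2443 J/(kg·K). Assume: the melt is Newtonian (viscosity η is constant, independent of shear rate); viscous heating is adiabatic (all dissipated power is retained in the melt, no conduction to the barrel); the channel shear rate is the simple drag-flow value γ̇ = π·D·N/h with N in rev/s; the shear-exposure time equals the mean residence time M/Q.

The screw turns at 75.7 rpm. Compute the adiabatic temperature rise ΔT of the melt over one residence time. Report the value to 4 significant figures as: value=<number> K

value=123.7 K

Q_s = Q / 3600 = 201.0 / 3600 = 0.0558333 kg/s
t_res = M / Q_s = 10.24 / 0.0558333 = 183.403 s
Convert to SI: D = 0.0621 m, h = 0.00286 m, N = 75.7/60 = 1.26167 rev/s
γ̇ = π D N / h = (π)(0.0621)(1.26167) / 0.00286 = 86.0637 s⁻¹
ΔT = η·γ̇²·t_res/(ρ·cp) = [287 × 86.0637² × 183.403] / [1290 × 2443] = 123.713 K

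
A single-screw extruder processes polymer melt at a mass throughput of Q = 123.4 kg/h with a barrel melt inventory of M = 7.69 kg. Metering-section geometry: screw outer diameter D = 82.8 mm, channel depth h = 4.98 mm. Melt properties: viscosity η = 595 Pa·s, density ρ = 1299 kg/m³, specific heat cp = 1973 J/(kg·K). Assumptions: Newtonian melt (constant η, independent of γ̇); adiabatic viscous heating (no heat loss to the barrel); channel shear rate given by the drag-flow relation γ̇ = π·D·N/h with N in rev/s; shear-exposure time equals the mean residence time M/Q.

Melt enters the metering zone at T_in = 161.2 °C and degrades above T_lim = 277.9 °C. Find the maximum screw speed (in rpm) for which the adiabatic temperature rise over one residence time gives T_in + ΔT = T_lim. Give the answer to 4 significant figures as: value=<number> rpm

Throughput in SI: Q_s = 123.4 kg/h ÷ 3600 s/h = 0.0342778 kg/s
t_res = M / Q_s = 7.69 / 0.0342778 = 224.344 s
Geometry in SI: D = 82.8 mm → 0.0828 m, h = 4.98 mm → 0.00498 m
ΔT_a = T_lim − T_in = 277.9 − 161.2 = 116.7 K
γ̇_max² = ΔT_a·ρ·cp / (η·t_res) = [116.7 × 1299 × 1973] / [595 × 224.344] = 2240.66 s⁻²
γ̇_max = sqrt(2240.66) = 47.3356 s⁻¹
N_max = γ̇_max·h / (π·D) = 47.3356 · 0.00498 / (π · 0.0828) = 0.906228 rev/s = 54.3737 rpm

value=54.37 rpm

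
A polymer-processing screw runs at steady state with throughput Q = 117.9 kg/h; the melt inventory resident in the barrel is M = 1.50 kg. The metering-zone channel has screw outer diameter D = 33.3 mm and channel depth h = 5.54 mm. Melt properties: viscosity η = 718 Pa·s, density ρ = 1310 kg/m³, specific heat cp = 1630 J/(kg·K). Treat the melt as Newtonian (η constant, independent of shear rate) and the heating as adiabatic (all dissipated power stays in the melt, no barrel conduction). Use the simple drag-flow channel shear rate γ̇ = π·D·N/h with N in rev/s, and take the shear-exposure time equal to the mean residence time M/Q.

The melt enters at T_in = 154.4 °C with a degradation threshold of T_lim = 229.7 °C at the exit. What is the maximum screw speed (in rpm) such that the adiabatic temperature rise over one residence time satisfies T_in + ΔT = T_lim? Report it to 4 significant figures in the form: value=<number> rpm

value=222.2 rpm

Q_s = Q / 3600 = 117.9 / 3600 = 0.03275 kg/s
t_res = M / Q_s = 1.50 / 0.03275 = 45.8015 s
Convert to metres: D = 0.0333 m, h = 0.00554 m
Allowable rise: ΔT_a = T_lim − T_in = 229.7 − 154.4 = 75.3 K
γ̇_max² = ΔT_a·ρ·cp/(η·t_res) = 75.3·1310·1630/(718·45.8015) = 4889.33 s⁻²
Take the square root: γ̇_max = √(4889.33) = 69.9238 s⁻¹
N_max = γ̇_max·h / (π·D) = 69.9238 · 0.00554 / (π · 0.0333) = 3.70289 rev/s = 222.173 rpm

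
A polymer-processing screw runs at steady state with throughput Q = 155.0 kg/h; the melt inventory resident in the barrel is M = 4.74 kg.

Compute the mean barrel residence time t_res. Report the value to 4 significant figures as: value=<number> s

value=110.1 s

Convert throughput: Q = 155.0 kg/h = 155.0/3600 = 0.0430556 kg/s
t_res = M / Q_s = 4.74 ÷ 0.0430556 = 110.09 s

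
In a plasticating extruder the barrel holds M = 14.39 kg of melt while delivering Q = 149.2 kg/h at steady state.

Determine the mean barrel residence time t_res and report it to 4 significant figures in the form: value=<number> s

value=347.2 s

Convert throughput: Q = 149.2 kg/h = 149.2/3600 = 0.0414444 kg/s
Mean residence time: t_res = M/Q_s = 14.39 kg / 0.0414444 kg/s = 347.212 s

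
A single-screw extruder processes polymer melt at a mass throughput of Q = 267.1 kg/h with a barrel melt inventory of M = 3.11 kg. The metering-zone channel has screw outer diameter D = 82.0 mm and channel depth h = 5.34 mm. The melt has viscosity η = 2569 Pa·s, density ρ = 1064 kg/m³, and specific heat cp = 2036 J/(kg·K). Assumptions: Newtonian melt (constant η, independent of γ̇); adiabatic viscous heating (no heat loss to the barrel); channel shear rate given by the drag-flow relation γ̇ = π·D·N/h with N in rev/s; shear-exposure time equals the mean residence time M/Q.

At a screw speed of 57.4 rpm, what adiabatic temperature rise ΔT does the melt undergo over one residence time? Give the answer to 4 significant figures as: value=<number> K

Throughput in SI: Q_s = 267.1 kg/h ÷ 3600 s/h = 0.0741944 kg/s
Mean residence time: t_res = M/Q_s = 3.11 kg / 0.0741944 kg/s = 41.9169 s
Convert to SI: D = 0.082 m, h = 0.00534 m, N = 57.4/60 = 0.956667 rev/s
Shear rate: γ̇ = πDN/h = π·0.082·0.956667/0.00534 = 46.1512 s⁻¹
ΔT = η·γ̇²·t_res / (ρ·cp) = 2569 · (46.1512)² · 41.9169 / (1064 · 2036) = 105.877 K

value=105.9 K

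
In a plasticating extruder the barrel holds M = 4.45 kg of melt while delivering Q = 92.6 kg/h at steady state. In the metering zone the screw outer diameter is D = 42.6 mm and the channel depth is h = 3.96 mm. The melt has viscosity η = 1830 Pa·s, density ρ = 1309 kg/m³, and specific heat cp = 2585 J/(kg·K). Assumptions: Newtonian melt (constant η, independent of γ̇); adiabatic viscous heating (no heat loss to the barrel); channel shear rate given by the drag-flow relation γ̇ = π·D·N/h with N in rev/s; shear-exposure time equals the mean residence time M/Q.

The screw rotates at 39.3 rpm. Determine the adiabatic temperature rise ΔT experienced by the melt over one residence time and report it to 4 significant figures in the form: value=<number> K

value=45.85 K

Throughput in SI: Q_s = 92.6 kg/h ÷ 3600 s/h = 0.0257222 kg/s
Mean residence time: t_res = M/Q_s = 4.45 kg / 0.0257222 kg/s = 173.002 s
D = 42.6 mm = 0.0426 m;  h = 3.96 mm = 0.00396 m;  N = 39.3 rpm / 60 = 0.655 rev/s
γ̇ = π·D·N / h = π · 0.0426 · 0.655 / 0.00396 = 22.1363 s⁻¹
ΔT = η·γ̇²·t_res/(ρ·cp) = [1830 × 22.1363² × 173.002] / [1309 × 2585] = 45.8473 K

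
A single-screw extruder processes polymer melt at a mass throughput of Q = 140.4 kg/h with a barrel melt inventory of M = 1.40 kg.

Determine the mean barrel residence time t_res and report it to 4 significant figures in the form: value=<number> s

value=35.90 s

Convert throughput: Q = 140.4 kg/h = 140.4/3600 = 0.039 kg/s
t_res = M / Q_s = 1.40 / 0.039 = 35.8974 s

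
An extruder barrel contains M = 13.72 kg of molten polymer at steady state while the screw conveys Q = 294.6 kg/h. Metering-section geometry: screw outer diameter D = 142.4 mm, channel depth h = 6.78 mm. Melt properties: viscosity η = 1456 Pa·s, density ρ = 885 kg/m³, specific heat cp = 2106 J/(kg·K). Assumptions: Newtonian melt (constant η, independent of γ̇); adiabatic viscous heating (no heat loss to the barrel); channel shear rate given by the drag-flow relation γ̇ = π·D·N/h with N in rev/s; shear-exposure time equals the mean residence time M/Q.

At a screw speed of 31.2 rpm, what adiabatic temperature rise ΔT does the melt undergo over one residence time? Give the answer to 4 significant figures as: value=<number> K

Convert throughput: Q = 294.6 kg/h = 294.6/3600 = 0.0818333 kg/s
Mean residence time: t_res = M/Q_s = 13.72 kg / 0.0818333 kg/s = 167.658 s
Geometry in metres: D = 142.4 mm → 0.1424 m, h = 6.78 mm → 0.00678 m; screw speed N = 31.2 rpm = 0.52 rev/s
γ̇ = π D N / h = (π)(0.1424)(0.52) / 0.00678 = 34.311 s⁻¹
ΔT = η·γ̇²·t_res / (ρ·cp) = 1456 · (34.311)² · 167.658 / (885 · 2106) = 154.188 K

value=154.2 K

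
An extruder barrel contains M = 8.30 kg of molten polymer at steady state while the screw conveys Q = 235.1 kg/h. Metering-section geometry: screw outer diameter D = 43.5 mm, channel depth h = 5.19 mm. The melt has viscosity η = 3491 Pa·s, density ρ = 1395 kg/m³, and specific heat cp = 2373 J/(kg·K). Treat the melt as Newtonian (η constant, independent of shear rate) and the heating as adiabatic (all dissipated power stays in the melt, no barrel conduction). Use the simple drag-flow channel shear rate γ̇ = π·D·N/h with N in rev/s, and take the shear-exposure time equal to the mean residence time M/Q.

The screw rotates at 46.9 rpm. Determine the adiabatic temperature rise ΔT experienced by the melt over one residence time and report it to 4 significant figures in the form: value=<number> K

value=56.78 K

Q_s = Q / 3600 = 235.1 / 3600 = 0.0653056 kg/s
t_res = M / Q_s = 8.30 / 0.0653056 = 127.095 s
Geometry in metres: D = 43.5 mm → 0.0435 m, h = 5.19 mm → 0.00519 m; screw speed N = 46.9 rpm = 0.781667 rev/s
γ̇ = π D N / h = (π)(0.0435)(0.781667) / 0.00519 = 20.5823 s⁻¹
ΔT = η·γ̇²·t_res/(ρ·cp) = [3491 × 20.5823² × 127.095] / [1395 × 2373] = 56.7796 K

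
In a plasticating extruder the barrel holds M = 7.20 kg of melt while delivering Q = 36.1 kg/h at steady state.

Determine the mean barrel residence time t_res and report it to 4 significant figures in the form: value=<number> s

value=718.0 s

Q_s = Q / 3600 = 36.1 / 3600 = 0.0100278 kg/s
t_res = M / Q_s = 7.20 / 0.0100278 = 718.006 s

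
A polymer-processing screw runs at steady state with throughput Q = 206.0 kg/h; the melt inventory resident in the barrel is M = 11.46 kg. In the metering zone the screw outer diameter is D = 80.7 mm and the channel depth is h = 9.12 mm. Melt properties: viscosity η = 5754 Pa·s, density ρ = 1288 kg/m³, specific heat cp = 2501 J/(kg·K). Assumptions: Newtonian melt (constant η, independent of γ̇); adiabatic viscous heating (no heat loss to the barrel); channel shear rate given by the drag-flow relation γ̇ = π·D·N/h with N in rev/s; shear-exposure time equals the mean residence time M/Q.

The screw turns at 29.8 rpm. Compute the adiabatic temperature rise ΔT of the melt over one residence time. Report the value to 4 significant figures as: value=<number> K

Throughput in SI: Q_s = 206.0 kg/h ÷ 3600 s/h = 0.0572222 kg/s
t_res = M / Q_s = 11.46 / 0.0572222 = 200.272 s
Convert to SI: D = 0.0807 m, h = 0.00912 m, N = 29.8/60 = 0.496667 rev/s
γ̇ = π·D·N / h = π · 0.0807 · 0.496667 / 0.00912 = 13.8068 s⁻¹
ΔT = η·γ̇²·t_res / (ρ·cp) = 5754 · (13.8068)² · 200.272 / (1288 · 2501) = 68.1942 K

value=68.19 K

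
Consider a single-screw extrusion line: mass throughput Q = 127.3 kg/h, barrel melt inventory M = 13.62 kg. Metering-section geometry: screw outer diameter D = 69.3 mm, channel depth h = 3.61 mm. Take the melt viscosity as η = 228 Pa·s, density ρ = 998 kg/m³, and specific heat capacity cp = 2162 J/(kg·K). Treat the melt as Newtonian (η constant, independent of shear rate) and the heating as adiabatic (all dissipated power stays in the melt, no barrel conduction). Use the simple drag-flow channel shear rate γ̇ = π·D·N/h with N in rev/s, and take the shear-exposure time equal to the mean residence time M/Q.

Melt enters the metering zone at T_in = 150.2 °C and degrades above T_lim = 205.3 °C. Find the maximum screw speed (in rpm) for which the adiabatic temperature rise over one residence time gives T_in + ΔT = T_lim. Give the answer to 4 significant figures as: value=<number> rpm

value=36.61 rpm

Throughput in SI: Q_s = 127.3 kg/h ÷ 3600 s/h = 0.0353611 kg/s
Mean residence time: t_res = M/Q_s = 13.62 kg / 0.0353611 kg/s = 385.169 s
D = 69.3 mm = 0.0693 m;  h = 3.61 mm = 0.00361 m
Allowable rise: ΔT_a = T_lim − T_in = 205.3 − 150.2 = 55.1 K
Invert ΔT = ηγ̇²t_res/(ρcp) for γ̇: γ̇_max² = ΔT_a ρ cp / (η t_res) = 55.1·998·2162 / (228·385.169) = 1353.79 s⁻²
Take the square root: γ̇_max = √(1353.79) = 36.7939 s⁻¹
N_max = γ̇_max·h / (π·D) = 36.7939 · 0.00361 / (π · 0.0693) = 0.610099 rev/s = 36.6059 rpm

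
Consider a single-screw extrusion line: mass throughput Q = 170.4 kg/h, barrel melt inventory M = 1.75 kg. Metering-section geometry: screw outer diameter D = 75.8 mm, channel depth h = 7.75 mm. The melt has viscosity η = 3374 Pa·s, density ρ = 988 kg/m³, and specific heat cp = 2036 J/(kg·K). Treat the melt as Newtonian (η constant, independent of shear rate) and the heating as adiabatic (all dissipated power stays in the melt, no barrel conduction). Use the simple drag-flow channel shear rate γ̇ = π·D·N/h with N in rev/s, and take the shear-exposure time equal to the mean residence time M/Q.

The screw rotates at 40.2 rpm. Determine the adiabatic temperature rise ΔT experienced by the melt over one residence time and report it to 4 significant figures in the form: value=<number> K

Throughput in SI: Q_s = 170.4 kg/h ÷ 3600 s/h = 0.0473333 kg/s
t_res = M / Q_s = 1.75 / 0.0473333 = 36.9718 s
D = 75.8 mm = 0.0758 m;  h = 7.75 mm = 0.00775 m;  N = 40.2 rpm / 60 = 0.67 rev/s
Shear rate: γ̇ = πDN/h = π·0.0758·0.67/0.00775 = 20.587 s⁻¹
ΔT = η·γ̇²·t_res / (ρ·cp) = 3374 · (20.587)² · 36.9718 / (988 · 2036) = 26.2824 K

value=26.28 K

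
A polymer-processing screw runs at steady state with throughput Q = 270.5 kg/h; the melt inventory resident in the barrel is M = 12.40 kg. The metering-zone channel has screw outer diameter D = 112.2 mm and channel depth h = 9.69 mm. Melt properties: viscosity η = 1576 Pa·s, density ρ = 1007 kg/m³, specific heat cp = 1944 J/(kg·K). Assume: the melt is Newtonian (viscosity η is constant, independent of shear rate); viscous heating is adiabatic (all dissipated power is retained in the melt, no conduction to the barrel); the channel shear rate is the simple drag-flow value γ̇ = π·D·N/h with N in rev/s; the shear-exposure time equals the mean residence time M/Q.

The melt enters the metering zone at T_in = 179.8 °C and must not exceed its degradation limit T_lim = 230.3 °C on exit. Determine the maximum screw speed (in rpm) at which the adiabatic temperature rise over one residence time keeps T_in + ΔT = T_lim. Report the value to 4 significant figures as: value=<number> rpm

Throughput in SI: Q_s = 270.5 kg/h ÷ 3600 s/h = 0.0751389 kg/s
Mean residence time: t_res = M/Q_s = 12.40 kg / 0.0751389 kg/s = 165.028 s
Convert to metres: D = 0.1122 m, h = 0.00969 m
ΔT_a = T_lim − T_in = 230.3 °C − 179.8 °C = 50.5 K
γ̇_max² = ΔT_a·ρ·cp / (η·t_res) = [50.5 × 1007 × 1944] / [1576 × 165.028] = 380.105 s⁻²
Take the square root: γ̇_max = √(380.105) = 19.4963 s⁻¹
N_max = γ̇_max·h / (π·D) = 19.4963 · 0.00969 / (π · 0.1122) = 0.535961 rev/s = 32.1576 rpm

value=32.16 rpm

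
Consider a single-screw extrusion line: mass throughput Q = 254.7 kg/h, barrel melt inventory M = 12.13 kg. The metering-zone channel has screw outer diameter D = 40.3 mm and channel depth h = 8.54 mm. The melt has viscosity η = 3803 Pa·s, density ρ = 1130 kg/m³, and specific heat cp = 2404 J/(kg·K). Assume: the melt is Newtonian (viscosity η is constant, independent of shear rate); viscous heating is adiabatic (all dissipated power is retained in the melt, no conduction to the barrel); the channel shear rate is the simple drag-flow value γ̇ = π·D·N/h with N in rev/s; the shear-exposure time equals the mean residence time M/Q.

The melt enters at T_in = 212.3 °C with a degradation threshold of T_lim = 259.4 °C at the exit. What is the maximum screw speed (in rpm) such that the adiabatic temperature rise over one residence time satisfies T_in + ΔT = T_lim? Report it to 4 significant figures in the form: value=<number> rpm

value=56.69 rpm

Convert throughput: Q = 254.7 kg/h = 254.7/3600 = 0.07075 kg/s
t_res = M / Q_s = 12.13 / 0.07075 = 171.449 s
Geometry in SI: D = 40.3 mm → 0.0403 m, h = 8.54 mm → 0.00854 m
ΔT_a = T_lim − T_in = 259.4 − 212.3 = 47.1 K
γ̇_max² = ΔT_a·ρ·cp / (η·t_res) = [47.1 × 1130 × 2404] / [3803 × 171.449] = 196.233 s⁻²
γ̇_max = √196.233 = 14.0083 s⁻¹
Solve γ̇ = πDN/h for N: N_max = γ̇_max·h/(π·D) = 14.0083 × 0.00854 / (π × 0.0403) = 0.944908 rev/s = 56.6945 rpm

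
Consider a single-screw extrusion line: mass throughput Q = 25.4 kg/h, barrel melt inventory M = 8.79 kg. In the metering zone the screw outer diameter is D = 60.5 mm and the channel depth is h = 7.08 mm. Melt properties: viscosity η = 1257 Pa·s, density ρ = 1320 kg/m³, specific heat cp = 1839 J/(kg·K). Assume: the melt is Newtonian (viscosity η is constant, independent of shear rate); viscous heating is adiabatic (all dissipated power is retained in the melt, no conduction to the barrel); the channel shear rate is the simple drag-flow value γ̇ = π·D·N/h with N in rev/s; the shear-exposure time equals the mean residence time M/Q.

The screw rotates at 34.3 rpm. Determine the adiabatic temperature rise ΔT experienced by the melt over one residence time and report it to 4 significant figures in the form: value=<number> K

value=151.9 K

Q_s = Q / 3600 = 25.4 / 3600 = 0.00705556 kg/s
Mean residence time: t_res = M/Q_s = 8.79 kg / 0.00705556 kg/s = 1245.83 s
Geometry in metres: D = 60.5 mm → 0.0605 m, h = 7.08 mm → 0.00708 m; screw speed N = 34.3 rpm = 0.571667 rev/s
γ̇ = π D N / h = (π)(0.0605)(0.571667) / 0.00708 = 15.3467 s⁻¹
ΔT = η·γ̇²·t_res/(ρ·cp) = [1257 × 15.3467² × 1245.83] / [1320 × 1839] = 151.938 K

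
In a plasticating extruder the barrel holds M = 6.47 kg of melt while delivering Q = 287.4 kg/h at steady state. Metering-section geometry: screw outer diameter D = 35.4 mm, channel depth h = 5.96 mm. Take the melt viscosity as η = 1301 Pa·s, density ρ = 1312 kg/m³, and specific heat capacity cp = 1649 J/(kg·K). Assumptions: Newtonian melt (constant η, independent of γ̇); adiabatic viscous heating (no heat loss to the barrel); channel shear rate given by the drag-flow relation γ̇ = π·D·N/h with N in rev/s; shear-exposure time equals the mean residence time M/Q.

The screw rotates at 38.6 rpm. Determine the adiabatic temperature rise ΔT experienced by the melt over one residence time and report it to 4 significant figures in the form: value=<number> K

Q_s = Q / 3600 = 287.4 / 3600 = 0.0798333 kg/s
t_res = M / Q_s = 6.47 ÷ 0.0798333 = 81.0438 s
Geometry in metres: D = 35.4 mm → 0.0354 m, h = 5.96 mm → 0.00596 m; screw speed N = 38.6 rpm = 0.643333 rev/s
γ̇ = π·D·N / h = π · 0.0354 · 0.643333 / 0.00596 = 12.0045 s⁻¹
ΔT = η·γ̇²·t_res / (ρ·cp) = 1301 · (12.0045)² · 81.0438 / (1312 · 1649) = 7.0231 K

value=7.023 K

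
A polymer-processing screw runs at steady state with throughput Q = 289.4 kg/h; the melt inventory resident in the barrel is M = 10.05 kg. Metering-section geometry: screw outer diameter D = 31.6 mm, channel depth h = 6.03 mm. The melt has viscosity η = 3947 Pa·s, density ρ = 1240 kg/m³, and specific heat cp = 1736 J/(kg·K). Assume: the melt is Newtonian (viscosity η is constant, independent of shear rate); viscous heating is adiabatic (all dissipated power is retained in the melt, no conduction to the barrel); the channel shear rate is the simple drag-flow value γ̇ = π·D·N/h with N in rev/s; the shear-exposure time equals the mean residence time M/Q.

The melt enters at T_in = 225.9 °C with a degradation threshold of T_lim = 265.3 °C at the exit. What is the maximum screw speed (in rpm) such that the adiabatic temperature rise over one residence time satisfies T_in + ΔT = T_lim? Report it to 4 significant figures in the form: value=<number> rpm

value=47.78 rpm

Throughput in SI: Q_s = 289.4 kg/h ÷ 3600 s/h = 0.0803889 kg/s
Mean residence time: t_res = M/Q_s = 10.05 kg / 0.0803889 kg/s = 125.017 s
D = 31.6 mm = 0.0316 m;  h = 6.03 mm = 0.00603 m
ΔT_a = T_lim − T_in = 265.3 °C − 225.9 °C = 39.4 K
Invert ΔT = ηγ̇²t_res/(ρcp) for γ̇: γ̇_max² = ΔT_a ρ cp / (η t_res) = 39.4·1240·1736 / (3947·125.017) = 171.882 s⁻²
γ̇_max = √171.882 = 13.1104 s⁻¹
N_max = γ̇_max·h / (π·D) = 13.1104 · 0.00603 / (π · 0.0316) = 0.796335 rev/s = 47.7801 rpm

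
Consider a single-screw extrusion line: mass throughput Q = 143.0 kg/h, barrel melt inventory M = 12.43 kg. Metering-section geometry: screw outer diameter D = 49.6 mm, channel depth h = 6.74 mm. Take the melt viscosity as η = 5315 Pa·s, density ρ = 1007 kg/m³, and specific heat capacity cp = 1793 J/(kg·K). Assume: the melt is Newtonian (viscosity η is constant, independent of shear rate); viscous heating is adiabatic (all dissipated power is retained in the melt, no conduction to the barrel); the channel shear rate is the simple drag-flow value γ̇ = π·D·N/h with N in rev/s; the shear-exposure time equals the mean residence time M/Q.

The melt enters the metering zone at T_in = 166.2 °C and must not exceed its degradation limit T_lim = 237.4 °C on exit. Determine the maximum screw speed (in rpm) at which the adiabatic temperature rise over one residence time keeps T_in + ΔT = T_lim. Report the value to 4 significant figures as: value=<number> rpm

value=22.82 rpm

Convert throughput: Q = 143.0 kg/h = 143.0/3600 = 0.0397222 kg/s
t_res = M / Q_s = 12.43 / 0.0397222 = 312.923 s
D = 49.6 mm = 0.0496 m;  h = 6.74 mm = 0.00674 m
ΔT_a = T_lim − T_in = 237.4 °C − 166.2 °C = 71.2 K
γ̇_max² = ΔT_a·ρ·cp/(η·t_res) = 71.2·1007·1793/(5315·312.923) = 77.2946 s⁻²
γ̇_max = sqrt(77.2946) = 8.79173 s⁻¹
N_max = γ̇_max·h / (π·D) = 8.79173 · 0.00674 / (π · 0.0496) = 0.380279 rev/s = 22.8168 rpm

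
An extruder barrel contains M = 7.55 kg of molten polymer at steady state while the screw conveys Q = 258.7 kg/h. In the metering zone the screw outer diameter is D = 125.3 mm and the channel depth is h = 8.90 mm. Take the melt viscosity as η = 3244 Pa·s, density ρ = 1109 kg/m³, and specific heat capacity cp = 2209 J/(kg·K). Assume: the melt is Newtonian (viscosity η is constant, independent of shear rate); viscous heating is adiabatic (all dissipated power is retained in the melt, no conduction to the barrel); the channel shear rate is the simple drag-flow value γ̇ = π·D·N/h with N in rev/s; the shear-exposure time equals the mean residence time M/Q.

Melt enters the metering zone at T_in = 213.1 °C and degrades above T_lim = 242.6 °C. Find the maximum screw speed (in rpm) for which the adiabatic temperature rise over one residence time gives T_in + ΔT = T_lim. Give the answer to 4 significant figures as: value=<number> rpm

Throughput in SI: Q_s = 258.7 kg/h ÷ 3600 s/h = 0.0718611 kg/s
t_res = M / Q_s = 7.55 / 0.0718611 = 105.064 s
D = 125.3 mm = 0.1253 m;  h = 8.90 mm = 0.0089 m
Allowable rise: ΔT_a = T_lim − T_in = 242.6 − 213.1 = 29.5 K
γ̇_max² = ΔT_a·ρ·cp / (η·t_res) = [29.5 × 1109 × 2209] / [3244 × 105.064] = 212.039 s⁻²
Take the square root: γ̇_max = √(212.039) = 14.5616 s⁻¹
N_max = γ̇_max·h / (π·D) = 14.5616 · 0.0089 / (π · 0.1253) = 0.329228 rev/s = 19.7537 rpm

value=19.75 rpm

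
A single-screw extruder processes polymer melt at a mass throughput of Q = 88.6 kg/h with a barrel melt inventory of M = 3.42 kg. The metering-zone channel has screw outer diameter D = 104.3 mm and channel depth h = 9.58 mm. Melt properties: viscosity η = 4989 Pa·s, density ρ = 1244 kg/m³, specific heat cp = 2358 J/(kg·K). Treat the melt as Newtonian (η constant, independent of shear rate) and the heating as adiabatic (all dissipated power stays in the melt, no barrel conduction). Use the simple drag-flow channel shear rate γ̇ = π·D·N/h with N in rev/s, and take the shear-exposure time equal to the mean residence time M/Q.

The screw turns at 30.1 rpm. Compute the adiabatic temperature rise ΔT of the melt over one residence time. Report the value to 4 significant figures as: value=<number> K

Throughput in SI: Q_s = 88.6 kg/h ÷ 3600 s/h = 0.0246111 kg/s
t_res = M / Q_s = 3.42 / 0.0246111 = 138.962 s
D = 104.3 mm = 0.1043 m;  h = 9.58 mm = 0.00958 m;  N = 30.1 rpm / 60 = 0.501667 rev/s
γ̇ = π D N / h = (π)(0.1043)(0.501667) / 0.00958 = 17.1587 s⁻¹
ΔT = η·γ̇²·t_res / (ρ·cp) = 4989 · (17.1587)² · 138.962 / (1244 · 2358) = 69.5844 K

value=69.58 K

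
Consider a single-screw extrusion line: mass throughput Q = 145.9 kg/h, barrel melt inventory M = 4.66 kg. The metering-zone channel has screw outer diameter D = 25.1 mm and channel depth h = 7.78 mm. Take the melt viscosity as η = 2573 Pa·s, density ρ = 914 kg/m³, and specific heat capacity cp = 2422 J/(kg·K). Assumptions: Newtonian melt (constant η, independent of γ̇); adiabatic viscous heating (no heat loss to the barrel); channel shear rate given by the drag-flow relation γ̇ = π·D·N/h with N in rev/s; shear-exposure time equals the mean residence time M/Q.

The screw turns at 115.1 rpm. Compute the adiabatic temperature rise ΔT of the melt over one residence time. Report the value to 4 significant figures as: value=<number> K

value=50.52 K

Convert throughput: Q = 145.9 kg/h = 145.9/3600 = 0.0405278 kg/s
Mean residence time: t_res = M/Q_s = 4.66 kg / 0.0405278 kg/s = 114.983 s
Geometry in metres: D = 25.1 mm → 0.0251 m, h = 7.78 mm → 0.00778 m; screw speed N = 115.1 rpm = 1.91833 rev/s
Shear rate: γ̇ = πDN/h = π·0.0251·1.91833/0.00778 = 19.4432 s⁻¹
Adiabatic rise: ΔT = η γ̇² t_res / (ρ cp) = 2573·(19.4432)²·114.983 / (914·2422) = 50.523 K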